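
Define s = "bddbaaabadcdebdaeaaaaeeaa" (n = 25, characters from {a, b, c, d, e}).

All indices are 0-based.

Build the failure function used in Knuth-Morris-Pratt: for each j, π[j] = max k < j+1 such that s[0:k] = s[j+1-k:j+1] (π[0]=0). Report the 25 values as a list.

π[0] = 0
j=1 s[j]='d': π[1]=0 (border '')
j=2 s[j]='d': π[2]=0 (border '')
j=3 s[j]='b': π[3]=1 (border 'b')
j=4 s[j]='a': k: 1→0; π[4]=0 (border '')
j=5 s[j]='a': π[5]=0 (border '')
j=6 s[j]='a': π[6]=0 (border '')
j=7 s[j]='b': π[7]=1 (border 'b')
j=8 s[j]='a': k: 1→0; π[8]=0 (border '')
j=9 s[j]='d': π[9]=0 (border '')
j=10 s[j]='c': π[10]=0 (border '')
j=11 s[j]='d': π[11]=0 (border '')
j=12 s[j]='e': π[12]=0 (border '')
j=13 s[j]='b': π[13]=1 (border 'b')
j=14 s[j]='d': π[14]=2 (border 'bd')
j=15 s[j]='a': k: 2→0; π[15]=0 (border '')
j=16 s[j]='e': π[16]=0 (border '')
j=17 s[j]='a': π[17]=0 (border '')
j=18 s[j]='a': π[18]=0 (border '')
j=19 s[j]='a': π[19]=0 (border '')
j=20 s[j]='a': π[20]=0 (border '')
j=21 s[j]='e': π[21]=0 (border '')
j=22 s[j]='e': π[22]=0 (border '')
j=23 s[j]='a': π[23]=0 (border '')
j=24 s[j]='a': π[24]=0 (border '')

[0, 0, 0, 1, 0, 0, 0, 1, 0, 0, 0, 0, 0, 1, 2, 0, 0, 0, 0, 0, 0, 0, 0, 0, 0]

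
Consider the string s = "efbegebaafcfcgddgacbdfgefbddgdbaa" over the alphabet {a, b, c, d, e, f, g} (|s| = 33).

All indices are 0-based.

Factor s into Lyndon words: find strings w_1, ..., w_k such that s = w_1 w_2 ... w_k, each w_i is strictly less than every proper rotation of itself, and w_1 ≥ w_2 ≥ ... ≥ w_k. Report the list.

emit factor 1: 'ef' (i=0, period=2)
emit factor 2: 'bege' (i=2, period=4)
emit factor 3: 'b' (i=6, period=1)
emit factor 4: 'aafcfcgddgacbdfgefbddgdb' (i=7, period=24)
emit factor 5: 'a' (i=31, period=1)
emit factor 6: 'a' (i=32, period=1)

["ef", "bege", "b", "aafcfcgddgacbdfgefbddgdb", "a", "a"]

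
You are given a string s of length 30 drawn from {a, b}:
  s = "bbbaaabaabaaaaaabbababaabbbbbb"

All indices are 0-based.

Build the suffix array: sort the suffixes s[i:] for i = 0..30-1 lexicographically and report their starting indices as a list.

[10, 11, 12, 3, 13, 7, 4, 14, 22, 8, 5, 20, 18, 15, 23, 29, 9, 2, 6, 21, 19, 17, 28, 1, 16, 27, 0, 26, 25, 24]

rank→(start, suffix):
  0 → (10, 'aaaaaabbababaabbbbbb')
  1 → (11, 'aaaaabbababaabbbbbb')
  2 → (12, 'aaaabbababaabbbbbb')
  3 → (3, 'aaabaabaaaaaabbababaabbbbbb')
  4 → (13, 'aaabbababaabbbbbb')
  5 → (7, 'aabaaaaaabbababaabbbbbb')
  6 → (4, 'aabaabaaaaaabbababaabbbbbb')
  7 → (14, 'aabbababaabbbbbb')
  8 → (22, 'aabbbbbb')
  9 → (8, 'abaaaaaabbababaabbbbbb')
  10 → (5, 'abaabaaaaaabbababaabbbbbb')
  11 → (20, 'abaabbbbbb')
  12 → (18, 'ababaabbbbbb')
  13 → (15, 'abbababaabbbbbb')
  14 → (23, 'abbbbbb')
  15 → (29, 'b')
  16 → (9, 'baaaaaabbababaabbbbbb')
  17 → (2, 'baaabaabaaaaaabbababaabbbbbb')
  18 → (6, 'baabaaaaaabbababaabbbbbb')
  19 → (21, 'baabbbbbb')
  20 → (19, 'babaabbbbbb')
  21 → (17, 'bababaabbbbbb')
  22 → (28, 'bb')
  23 → (1, 'bbaaabaabaaaaaabbababaabbbbbb')
  24 → (16, 'bbababaabbbbbb')
  25 → (27, 'bbb')
  26 → (0, 'bbbaaabaabaaaaaabbababaabbbbbb')
  27 → (26, 'bbbb')
  28 → (25, 'bbbbb')
  29 → (24, 'bbbbbb')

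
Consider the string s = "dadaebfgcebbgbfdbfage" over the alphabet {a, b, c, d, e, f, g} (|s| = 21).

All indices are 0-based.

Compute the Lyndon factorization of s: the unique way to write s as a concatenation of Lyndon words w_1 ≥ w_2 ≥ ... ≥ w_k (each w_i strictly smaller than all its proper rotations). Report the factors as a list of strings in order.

["d", "adaebfgcebbgbfdbfage"]

emit factor 1: 'd' (i=0, period=1)
emit factor 2: 'adaebfgcebbgbfdbfage' (i=1, period=20)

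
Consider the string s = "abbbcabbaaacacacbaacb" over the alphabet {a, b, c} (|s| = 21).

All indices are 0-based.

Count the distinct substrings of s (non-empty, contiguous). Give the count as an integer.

194

sorted suffixes:
  #0 SA[0]=8  'aaacacacbaacb'
  #1 SA[1]=9  'aacacacbaacb'
  #2 SA[2]=17  'aacb'
  #3 SA[3]=5  'abbaaacacacbaacb'
  #4 SA[4]=0  'abbbcabbaaacacacbaacb'
  #5 SA[5]=10  'acacacbaacb'
  #6 SA[6]=12  'acacbaacb'
  #7 SA[7]=18  'acb'
  #8 SA[8]=14  'acbaacb'
  #9 SA[9]=20  'b'
  #10 SA[10]=7  'baaacacacbaacb'
  #11 SA[11]=16  'baacb'
  #12 SA[12]=6  'bbaaacacacbaacb'
  #13 SA[13]=1  'bbbcabbaaacacacbaacb'
  #14 SA[14]=2  'bbcabbaaacacacbaacb'
  #15 SA[15]=3  'bcabbaaacacacbaacb'
  #16 SA[16]=4  'cabbaaacacacbaacb'
  #17 SA[17]=11  'cacacbaacb'
  #18 SA[18]=13  'cacbaacb'
  #19 SA[19]=19  'cb'
  #20 SA[20]=15  'cbaacb'

SA = [8, 9, 17, 5, 0, 10, 12, 18, 14, 20, 7, 16, 6, 1, 2, 3, 4, 11, 13, 19, 15]
rank  pair      lcp
   1  s[8:],s[9:]  2  'aa'
   2  s[9:],s[17:]  3  'aac'
   3  s[17:],s[5:]  1  'a'
   4  s[5:],s[0:]  3  'abb'
   5  s[0:],s[10:]  1  'a'
   6  s[10:],s[12:]  4  'acac'
   7  s[12:],s[18:]  2  'ac'
   8  s[18:],s[14:]  3  'acb'
   9  s[14:],s[20:]  0  ''
  10  s[20:],s[7:]  1  'b'
  11  s[7:],s[16:]  3  'baa'
  12  s[16:],s[6:]  1  'b'
  13  s[6:],s[1:]  2  'bb'
  14  s[1:],s[2:]  2  'bb'
  15  s[2:],s[3:]  1  'b'
  16  s[3:],s[4:]  0  ''
  17  s[4:],s[11:]  2  'ca'
  18  s[11:],s[13:]  3  'cac'
  19  s[13:],s[19:]  1  'c'
  20  s[19:],s[15:]  2  'cb'

n(n+1)/2 = 21·22/2 = 231
Σ LCP = 0 + 2 + 3 + 1 + 3 + 1 + 4 + 2 + 3 + 0 + 1 + 3 + 1 + 2 + 2 + 1 + 0 + 2 + 3 + 1 + 2 = 37
distinct = 231 − 37 = 194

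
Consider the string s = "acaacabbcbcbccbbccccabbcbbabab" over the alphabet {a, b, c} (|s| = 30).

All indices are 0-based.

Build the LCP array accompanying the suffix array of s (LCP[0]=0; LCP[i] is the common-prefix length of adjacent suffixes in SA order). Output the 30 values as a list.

[0, 1, 2, 2, 5, 1, 3, 0, 1, 3, 1, 2, 4, 3, 1, 3, 4, 2, 3, 0, 2, 6, 1, 3, 2, 3, 1, 2, 2, 3]

rank | idx | suffix
   0 |   2 | aacabbcbcbccbbccccabbcbbabab
   1 |  28 | ab
   2 |  26 | abab
   3 |  20 | abbcbbabab
   4 |   5 | abbcbcbccbbccccabbcbbabab
   5 |   0 | acaacabbcbcbccbbccccabbcbbabab
   6 |   3 | acabbcbcbccbbccccabbcbbabab
   7 |  29 | b
   8 |  27 | bab
   9 |  25 | babab
  10 |  24 | bbabab
  11 |  21 | bbcbbabab
  12 |   6 | bbcbcbccbbccccabbcbbabab
  13 |  14 | bbccccabbcbbabab
  14 |  22 | bcbbabab
  15 |   7 | bcbcbccbbccccabbcbbabab
  16 |   9 | bcbccbbccccabbcbbabab
  17 |  11 | bccbbccccabbcbbabab
  18 |  15 | bccccabbcbbabab
  19 |   1 | caacabbcbcbccbbccccabbcbbabab
  20 |  19 | cabbcbbabab
  21 |   4 | cabbcbcbccbbccccabbcbbabab
  22 |  23 | cbbabab
  23 |  13 | cbbccccabbcbbabab
  24 |   8 | cbcbccbbccccabbcbbabab
  25 |  10 | cbccbbccccabbcbbabab
  26 |  18 | ccabbcbbabab
  27 |  12 | ccbbccccabbcbbabab
  28 |  17 | cccabbcbbabab
  29 |  16 | ccccabbcbbabab

SA = [2, 28, 26, 20, 5, 0, 3, 29, 27, 25, 24, 21, 6, 14, 22, 7, 9, 11, 15, 1, 19, 4, 23, 13, 8, 10, 18, 12, 17, 16]
[i] adj suffixes → lcp
  [1] 2/28 → 1 ('a')
  [2] 28/26 → 2 ('ab')
  [3] 26/20 → 2 ('ab')
  [4] 20/5 → 5 ('abbcb')
  [5] 5/0 → 1 ('a')
  [6] 0/3 → 3 ('aca')
  [7] 3/29 → 0 ('')
  [8] 29/27 → 1 ('b')
  [9] 27/25 → 3 ('bab')
  [10] 25/24 → 1 ('b')
  [11] 24/21 → 2 ('bb')
  [12] 21/6 → 4 ('bbcb')
  [13] 6/14 → 3 ('bbc')
  [14] 14/22 → 1 ('b')
  [15] 22/7 → 3 ('bcb')
  [16] 7/9 → 4 ('bcbc')
  [17] 9/11 → 2 ('bc')
  [18] 11/15 → 3 ('bcc')
  [19] 15/1 → 0 ('')
  [20] 1/19 → 2 ('ca')
  [21] 19/4 → 6 ('cabbcb')
  [22] 4/23 → 1 ('c')
  [23] 23/13 → 3 ('cbb')
  [24] 13/8 → 2 ('cb')
  [25] 8/10 → 3 ('cbc')
  [26] 10/18 → 1 ('c')
  [27] 18/12 → 2 ('cc')
  [28] 12/17 → 2 ('cc')
  [29] 17/16 → 3 ('ccc')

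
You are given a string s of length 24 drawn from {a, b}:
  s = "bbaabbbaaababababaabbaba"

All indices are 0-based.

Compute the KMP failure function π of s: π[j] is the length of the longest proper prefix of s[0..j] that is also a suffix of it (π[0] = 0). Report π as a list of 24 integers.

[0, 1, 0, 0, 1, 2, 2, 3, 4, 0, 1, 0, 1, 0, 1, 0, 1, 0, 0, 1, 2, 3, 1, 0]

π[0] = 0
j=1 s[j]='b': π[1]=1 (border 'b')
j=2 s[j]='a': k: 1→0; π[2]=0 (border '')
j=3 s[j]='a': π[3]=0 (border '')
j=4 s[j]='b': π[4]=1 (border 'b')
j=5 s[j]='b': π[5]=2 (border 'bb')
j=6 s[j]='b': k: 2→1; π[6]=2 (border 'bb')
j=7 s[j]='a': π[7]=3 (border 'bba')
j=8 s[j]='a': π[8]=4 (border 'bbaa')
j=9 s[j]='a': k: 4→0; π[9]=0 (border '')
j=10 s[j]='b': π[10]=1 (border 'b')
j=11 s[j]='a': k: 1→0; π[11]=0 (border '')
j=12 s[j]='b': π[12]=1 (border 'b')
j=13 s[j]='a': k: 1→0; π[13]=0 (border '')
j=14 s[j]='b': π[14]=1 (border 'b')
j=15 s[j]='a': k: 1→0; π[15]=0 (border '')
j=16 s[j]='b': π[16]=1 (border 'b')
j=17 s[j]='a': k: 1→0; π[17]=0 (border '')
j=18 s[j]='a': π[18]=0 (border '')
j=19 s[j]='b': π[19]=1 (border 'b')
j=20 s[j]='b': π[20]=2 (border 'bb')
j=21 s[j]='a': π[21]=3 (border 'bba')
j=22 s[j]='b': k: 3→0; π[22]=1 (border 'b')
j=23 s[j]='a': k: 1→0; π[23]=0 (border '')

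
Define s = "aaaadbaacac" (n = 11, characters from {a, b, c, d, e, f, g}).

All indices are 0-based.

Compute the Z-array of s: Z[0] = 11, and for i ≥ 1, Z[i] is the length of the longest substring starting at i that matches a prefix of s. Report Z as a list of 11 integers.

Z[0]=11
i=1: fresh scan; Z[1]=3 scan→box=[1,4)
i=2: min(r-i=2, Z[1]=3)=2; Z[2]=2
i=3: min(r-i=1, Z[2]=2)=1; Z[3]=1
i=4: fresh scan; Z[4]=0
i=5: fresh scan; Z[5]=0
i=6: fresh scan; Z[6]=2 scan→box=[6,8)
i=7: min(r-i=1, Z[1]=3)=1; Z[7]=1
i=8: fresh scan; Z[8]=0
i=9: fresh scan; Z[9]=1 scan→box=[9,10)
i=10: fresh scan; Z[10]=0

[11, 3, 2, 1, 0, 0, 2, 1, 0, 1, 0]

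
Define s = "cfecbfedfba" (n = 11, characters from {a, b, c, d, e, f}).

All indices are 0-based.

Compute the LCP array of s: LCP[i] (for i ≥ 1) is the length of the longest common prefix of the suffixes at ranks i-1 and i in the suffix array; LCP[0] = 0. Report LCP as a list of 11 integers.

[0, 0, 1, 0, 1, 0, 0, 1, 0, 1, 2]

rank→(start, suffix):
  0 → (10, 'a')
  1 → (9, 'ba')
  2 → (4, 'bfedfba')
  3 → (3, 'cbfedfba')
  4 → (0, 'cfecbfedfba')
  5 → (7, 'dfba')
  6 → (2, 'ecbfedfba')
  7 → (6, 'edfba')
  8 → (8, 'fba')
  9 → (1, 'fecbfedfba')
  10 → (5, 'fedfba')

SA = [10, 9, 4, 3, 0, 7, 2, 6, 8, 1, 5]
rank  pair      lcp
   1  s[10:],s[9:]  0  ''
   2  s[9:],s[4:]  1  'b'
   3  s[4:],s[3:]  0  ''
   4  s[3:],s[0:]  1  'c'
   5  s[0:],s[7:]  0  ''
   6  s[7:],s[2:]  0  ''
   7  s[2:],s[6:]  1  'e'
   8  s[6:],s[8:]  0  ''
   9  s[8:],s[1:]  1  'f'
  10  s[1:],s[5:]  2  'fe'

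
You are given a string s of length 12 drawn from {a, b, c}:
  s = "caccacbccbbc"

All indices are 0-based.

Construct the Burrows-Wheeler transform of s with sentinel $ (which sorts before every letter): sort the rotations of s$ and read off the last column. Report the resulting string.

ccccbcbc$caab

rank  rotation       last
    0  $caccacbccbbc  c
    1  acbccbbc$cacc  c
    2  accacbccbbc$c  c
    3  bbc$caccacbcc  c
    4  bc$caccacbccb  b
    5  bccbbc$caccac  c
    6  c$caccacbccbb  b
    7  cacbccbbc$cac  c
    8  caccacbccbbc$  $
    9  cbbc$caccacbc  c
   10  cbccbbc$cacca  a
   11  ccacbccbbc$ca  a
   12  ccbbc$caccacb  b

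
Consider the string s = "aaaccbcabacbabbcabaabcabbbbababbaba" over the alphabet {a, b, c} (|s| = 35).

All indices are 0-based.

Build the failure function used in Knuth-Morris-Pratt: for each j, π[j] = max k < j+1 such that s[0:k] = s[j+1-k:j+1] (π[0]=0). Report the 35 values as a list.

[0, 1, 2, 0, 0, 0, 0, 1, 0, 1, 0, 0, 1, 0, 0, 0, 1, 0, 1, 2, 0, 0, 1, 0, 0, 0, 0, 1, 0, 1, 0, 0, 1, 0, 1]

π[0] = 0
j=1 s[j]='a': π[1]=1 (border 'a')
j=2 s[j]='a': π[2]=2 (border 'aa')
j=3 s[j]='c': k: 2→1→0; π[3]=0 (border '')
j=4 s[j]='c': π[4]=0 (border '')
j=5 s[j]='b': π[5]=0 (border '')
j=6 s[j]='c': π[6]=0 (border '')
j=7 s[j]='a': π[7]=1 (border 'a')
j=8 s[j]='b': k: 1→0; π[8]=0 (border '')
j=9 s[j]='a': π[9]=1 (border 'a')
j=10 s[j]='c': k: 1→0; π[10]=0 (border '')
j=11 s[j]='b': π[11]=0 (border '')
j=12 s[j]='a': π[12]=1 (border 'a')
j=13 s[j]='b': k: 1→0; π[13]=0 (border '')
j=14 s[j]='b': π[14]=0 (border '')
j=15 s[j]='c': π[15]=0 (border '')
j=16 s[j]='a': π[16]=1 (border 'a')
j=17 s[j]='b': k: 1→0; π[17]=0 (border '')
j=18 s[j]='a': π[18]=1 (border 'a')
j=19 s[j]='a': π[19]=2 (border 'aa')
j=20 s[j]='b': k: 2→1→0; π[20]=0 (border '')
j=21 s[j]='c': π[21]=0 (border '')
j=22 s[j]='a': π[22]=1 (border 'a')
j=23 s[j]='b': k: 1→0; π[23]=0 (border '')
j=24 s[j]='b': π[24]=0 (border '')
j=25 s[j]='b': π[25]=0 (border '')
j=26 s[j]='b': π[26]=0 (border '')
j=27 s[j]='a': π[27]=1 (border 'a')
j=28 s[j]='b': k: 1→0; π[28]=0 (border '')
j=29 s[j]='a': π[29]=1 (border 'a')
j=30 s[j]='b': k: 1→0; π[30]=0 (border '')
j=31 s[j]='b': π[31]=0 (border '')
j=32 s[j]='a': π[32]=1 (border 'a')
j=33 s[j]='b': k: 1→0; π[33]=0 (border '')
j=34 s[j]='a': π[34]=1 (border 'a')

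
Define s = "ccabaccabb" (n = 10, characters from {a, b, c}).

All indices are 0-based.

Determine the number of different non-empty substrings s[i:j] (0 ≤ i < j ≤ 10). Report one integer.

rank→(start, suffix):
  0 → (2, 'abaccabb')
  1 → (7, 'abb')
  2 → (4, 'accabb')
  3 → (9, 'b')
  4 → (3, 'baccabb')
  5 → (8, 'bb')
  6 → (1, 'cabaccabb')
  7 → (6, 'cabb')
  8 → (0, 'ccabaccabb')
  9 → (5, 'ccabb')

SA = [2, 7, 4, 9, 3, 8, 1, 6, 0, 5]
[i] adj suffixes → lcp
  [1] 2/7 → 2 ('ab')
  [2] 7/4 → 1 ('a')
  [3] 4/9 → 0 ('')
  [4] 9/3 → 1 ('b')
  [5] 3/8 → 1 ('b')
  [6] 8/1 → 0 ('')
  [7] 1/6 → 3 ('cab')
  [8] 6/0 → 1 ('c')
  [9] 0/5 → 4 ('ccab')

n(n+1)/2 = 10·11/2 = 55
Σ LCP = 0 + 2 + 1 + 0 + 1 + 1 + 0 + 3 + 1 + 4 = 13
distinct = 55 − 13 = 42

42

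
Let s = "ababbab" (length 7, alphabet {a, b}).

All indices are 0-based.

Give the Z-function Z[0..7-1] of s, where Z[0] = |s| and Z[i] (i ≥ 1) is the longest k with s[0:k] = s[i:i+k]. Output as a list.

[7, 0, 2, 0, 0, 2, 0]

Z[0]=7
i=1: fresh scan; Z[1]=0
i=2: fresh scan; Z[2]=2 scan→box=[2,4)
i=3: min(r-i=1, Z[1]=0)=0; Z[3]=0
i=4: fresh scan; Z[4]=0
i=5: fresh scan; Z[5]=2 scan→box=[5,7)
i=6: min(r-i=1, Z[1]=0)=0; Z[6]=0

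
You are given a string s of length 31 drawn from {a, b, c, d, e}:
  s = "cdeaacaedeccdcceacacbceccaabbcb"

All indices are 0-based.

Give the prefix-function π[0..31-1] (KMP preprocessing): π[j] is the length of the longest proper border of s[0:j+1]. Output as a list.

π[0] = 0
j=1 s[j]='d': π[1]=0 (border '')
j=2 s[j]='e': π[2]=0 (border '')
j=3 s[j]='a': π[3]=0 (border '')
j=4 s[j]='a': π[4]=0 (border '')
j=5 s[j]='c': π[5]=1 (border 'c')
j=6 s[j]='a': k: 1→0; π[6]=0 (border '')
j=7 s[j]='e': π[7]=0 (border '')
j=8 s[j]='d': π[8]=0 (border '')
j=9 s[j]='e': π[9]=0 (border '')
j=10 s[j]='c': π[10]=1 (border 'c')
j=11 s[j]='c': k: 1→0; π[11]=1 (border 'c')
j=12 s[j]='d': π[12]=2 (border 'cd')
j=13 s[j]='c': k: 2→0; π[13]=1 (border 'c')
j=14 s[j]='c': k: 1→0; π[14]=1 (border 'c')
j=15 s[j]='e': k: 1→0; π[15]=0 (border '')
j=16 s[j]='a': π[16]=0 (border '')
j=17 s[j]='c': π[17]=1 (border 'c')
j=18 s[j]='a': k: 1→0; π[18]=0 (border '')
j=19 s[j]='c': π[19]=1 (border 'c')
j=20 s[j]='b': k: 1→0; π[20]=0 (border '')
j=21 s[j]='c': π[21]=1 (border 'c')
j=22 s[j]='e': k: 1→0; π[22]=0 (border '')
j=23 s[j]='c': π[23]=1 (border 'c')
j=24 s[j]='c': k: 1→0; π[24]=1 (border 'c')
j=25 s[j]='a': k: 1→0; π[25]=0 (border '')
j=26 s[j]='a': π[26]=0 (border '')
j=27 s[j]='b': π[27]=0 (border '')
j=28 s[j]='b': π[28]=0 (border '')
j=29 s[j]='c': π[29]=1 (border 'c')
j=30 s[j]='b': k: 1→0; π[30]=0 (border '')

[0, 0, 0, 0, 0, 1, 0, 0, 0, 0, 1, 1, 2, 1, 1, 0, 0, 1, 0, 1, 0, 1, 0, 1, 1, 0, 0, 0, 0, 1, 0]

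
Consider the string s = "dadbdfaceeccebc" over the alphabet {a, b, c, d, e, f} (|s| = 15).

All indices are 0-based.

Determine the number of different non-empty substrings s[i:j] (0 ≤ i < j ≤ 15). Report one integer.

rank→(start, suffix):
  0 → (6, 'aceeccebc')
  1 → (1, 'adbdfaceeccebc')
  2 → (13, 'bc')
  3 → (3, 'bdfaceeccebc')
  4 → (14, 'c')
  5 → (10, 'ccebc')
  6 → (11, 'cebc')
  7 → (7, 'ceeccebc')
  8 → (0, 'dadbdfaceeccebc')
  9 → (2, 'dbdfaceeccebc')
  10 → (4, 'dfaceeccebc')
  11 → (12, 'ebc')
  12 → (9, 'eccebc')
  13 → (8, 'eeccebc')
  14 → (5, 'faceeccebc')

SA = [6, 1, 13, 3, 14, 10, 11, 7, 0, 2, 4, 12, 9, 8, 5]
rank  pair      lcp
   1  s[6:],s[1:]  1  'a'
   2  s[1:],s[13:]  0  ''
   3  s[13:],s[3:]  1  'b'
   4  s[3:],s[14:]  0  ''
   5  s[14:],s[10:]  1  'c'
   6  s[10:],s[11:]  1  'c'
   7  s[11:],s[7:]  2  'ce'
   8  s[7:],s[0:]  0  ''
   9  s[0:],s[2:]  1  'd'
  10  s[2:],s[4:]  1  'd'
  11  s[4:],s[12:]  0  ''
  12  s[12:],s[9:]  1  'e'
  13  s[9:],s[8:]  1  'e'
  14  s[8:],s[5:]  0  ''

n(n+1)/2 = 15·16/2 = 120
Σ LCP = 0 + 1 + 0 + 1 + 0 + 1 + 1 + 2 + 0 + 1 + 1 + 0 + 1 + 1 + 0 = 10
distinct = 120 − 10 = 110

110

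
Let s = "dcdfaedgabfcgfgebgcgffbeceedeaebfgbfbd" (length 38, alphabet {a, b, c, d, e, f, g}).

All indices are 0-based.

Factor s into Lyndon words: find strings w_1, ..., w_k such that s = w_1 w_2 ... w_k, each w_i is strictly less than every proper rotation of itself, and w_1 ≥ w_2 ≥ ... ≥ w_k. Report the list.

["d", "cdf", "aedg", "abfcgfgebgcgffbeceedeaebfgbfbd"]

emit factor 1: 'd' (i=0, period=1)
emit factor 2: 'cdf' (i=1, period=3)
emit factor 3: 'aedg' (i=4, period=4)
emit factor 4: 'abfcgfgebgcgffbeceedeaebfgbfbd' (i=8, period=30)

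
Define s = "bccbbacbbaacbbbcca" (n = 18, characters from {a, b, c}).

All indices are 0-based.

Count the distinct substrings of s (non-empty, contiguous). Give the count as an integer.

rank | idx | suffix
   0 |  17 | a
   1 |   9 | aacbbbcca
   2 |   5 | acbbaacbbbcca
   3 |  10 | acbbbcca
   4 |   8 | baacbbbcca
   5 |   4 | bacbbaacbbbcca
   6 |   7 | bbaacbbbcca
   7 |   3 | bbacbbaacbbbcca
   8 |  12 | bbbcca
   9 |  13 | bbcca
  10 |  14 | bcca
  11 |   0 | bccbbacbbaacbbbcca
  12 |  16 | ca
  13 |   6 | cbbaacbbbcca
  14 |   2 | cbbacbbaacbbbcca
  15 |  11 | cbbbcca
  16 |  15 | cca
  17 |   1 | ccbbacbbaacbbbcca

SA = [17, 9, 5, 10, 8, 4, 7, 3, 12, 13, 14, 0, 16, 6, 2, 11, 15, 1]
rank  pair      lcp
   1  s[17:],s[9:]  1  'a'
   2  s[9:],s[5:]  1  'a'
   3  s[5:],s[10:]  4  'acbb'
   4  s[10:],s[8:]  0  ''
   5  s[8:],s[4:]  2  'ba'
   6  s[4:],s[7:]  1  'b'
   7  s[7:],s[3:]  3  'bba'
   8  s[3:],s[12:]  2  'bb'
   9  s[12:],s[13:]  2  'bb'
  10  s[13:],s[14:]  1  'b'
  11  s[14:],s[0:]  3  'bcc'
  12  s[0:],s[16:]  0  ''
  13  s[16:],s[6:]  1  'c'
  14  s[6:],s[2:]  4  'cbba'
  15  s[2:],s[11:]  3  'cbb'
  16  s[11:],s[15:]  1  'c'
  17  s[15:],s[1:]  2  'cc'

n(n+1)/2 = 18·19/2 = 171
Σ LCP = 0 + 1 + 1 + 4 + 0 + 2 + 1 + 3 + 2 + 2 + 1 + 3 + 0 + 1 + 4 + 3 + 1 + 2 = 31
distinct = 171 − 31 = 140

140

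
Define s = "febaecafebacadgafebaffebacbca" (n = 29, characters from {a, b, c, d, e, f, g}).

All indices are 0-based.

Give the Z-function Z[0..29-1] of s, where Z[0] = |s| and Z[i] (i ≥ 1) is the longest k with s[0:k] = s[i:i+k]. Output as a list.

[29, 0, 0, 0, 0, 0, 0, 4, 0, 0, 0, 0, 0, 0, 0, 0, 4, 0, 0, 0, 1, 4, 0, 0, 0, 0, 0, 0, 0]

Z[0]=29
i=1: fresh scan; Z[1]=0
i=2: fresh scan; Z[2]=0
i=3: fresh scan; Z[3]=0
i=4: fresh scan; Z[4]=0
i=5: fresh scan; Z[5]=0
i=6: fresh scan; Z[6]=0
i=7: fresh scan; Z[7]=4 scan→box=[7,11)
i=8: min(r-i=3, Z[1]=0)=0; Z[8]=0
i=9: min(r-i=2, Z[2]=0)=0; Z[9]=0
i=10: min(r-i=1, Z[3]=0)=0; Z[10]=0
i=11: fresh scan; Z[11]=0
i=12: fresh scan; Z[12]=0
i=13: fresh scan; Z[13]=0
i=14: fresh scan; Z[14]=0
i=15: fresh scan; Z[15]=0
i=16: fresh scan; Z[16]=4 scan→box=[16,20)
i=17: min(r-i=3, Z[1]=0)=0; Z[17]=0
i=18: min(r-i=2, Z[2]=0)=0; Z[18]=0
i=19: min(r-i=1, Z[3]=0)=0; Z[19]=0
i=20: fresh scan; Z[20]=1 scan→box=[20,21)
i=21: fresh scan; Z[21]=4 scan→box=[21,25)
i=22: min(r-i=3, Z[1]=0)=0; Z[22]=0
i=23: min(r-i=2, Z[2]=0)=0; Z[23]=0
i=24: min(r-i=1, Z[3]=0)=0; Z[24]=0
i=25: fresh scan; Z[25]=0
i=26: fresh scan; Z[26]=0
i=27: fresh scan; Z[27]=0
i=28: fresh scan; Z[28]=0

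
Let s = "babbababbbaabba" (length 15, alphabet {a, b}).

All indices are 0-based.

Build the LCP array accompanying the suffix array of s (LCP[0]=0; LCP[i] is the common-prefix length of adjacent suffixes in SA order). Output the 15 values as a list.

[0, 1, 1, 2, 4, 3, 0, 2, 2, 3, 4, 1, 3, 3, 2]

rank | idx | suffix
   0 |  14 | a
   1 |  10 | aabba
   2 |   4 | ababbbaabba
   3 |  11 | abba
   4 |   1 | abbababbbaabba
   5 |   6 | abbbaabba
   6 |  13 | ba
   7 |   9 | baabba
   8 |   3 | bababbbaabba
   9 |   0 | babbababbbaabba
  10 |   5 | babbbaabba
  11 |  12 | bba
  12 |   8 | bbaabba
  13 |   2 | bbababbbaabba
  14 |   7 | bbbaabba

SA = [14, 10, 4, 11, 1, 6, 13, 9, 3, 0, 5, 12, 8, 2, 7]
[i] adj suffixes → lcp
  [1] 14/10 → 1 ('a')
  [2] 10/4 → 1 ('a')
  [3] 4/11 → 2 ('ab')
  [4] 11/1 → 4 ('abba')
  [5] 1/6 → 3 ('abb')
  [6] 6/13 → 0 ('')
  [7] 13/9 → 2 ('ba')
  [8] 9/3 → 2 ('ba')
  [9] 3/0 → 3 ('bab')
  [10] 0/5 → 4 ('babb')
  [11] 5/12 → 1 ('b')
  [12] 12/8 → 3 ('bba')
  [13] 8/2 → 3 ('bba')
  [14] 2/7 → 2 ('bb')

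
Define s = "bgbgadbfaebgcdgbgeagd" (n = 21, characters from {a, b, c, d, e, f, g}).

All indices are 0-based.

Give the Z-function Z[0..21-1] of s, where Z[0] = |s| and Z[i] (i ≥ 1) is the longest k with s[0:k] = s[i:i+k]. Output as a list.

Z[0]=21
i=1: fresh scan; Z[1]=0
i=2: fresh scan; Z[2]=2 scan→box=[2,4)
i=3: min(r-i=1, Z[1]=0)=0; Z[3]=0
i=4: fresh scan; Z[4]=0
i=5: fresh scan; Z[5]=0
i=6: fresh scan; Z[6]=1 scan→box=[6,7)
i=7: fresh scan; Z[7]=0
i=8: fresh scan; Z[8]=0
i=9: fresh scan; Z[9]=0
i=10: fresh scan; Z[10]=2 scan→box=[10,12)
i=11: min(r-i=1, Z[1]=0)=0; Z[11]=0
i=12: fresh scan; Z[12]=0
i=13: fresh scan; Z[13]=0
i=14: fresh scan; Z[14]=0
i=15: fresh scan; Z[15]=2 scan→box=[15,17)
i=16: min(r-i=1, Z[1]=0)=0; Z[16]=0
i=17: fresh scan; Z[17]=0
i=18: fresh scan; Z[18]=0
i=19: fresh scan; Z[19]=0
i=20: fresh scan; Z[20]=0

[21, 0, 2, 0, 0, 0, 1, 0, 0, 0, 2, 0, 0, 0, 0, 2, 0, 0, 0, 0, 0]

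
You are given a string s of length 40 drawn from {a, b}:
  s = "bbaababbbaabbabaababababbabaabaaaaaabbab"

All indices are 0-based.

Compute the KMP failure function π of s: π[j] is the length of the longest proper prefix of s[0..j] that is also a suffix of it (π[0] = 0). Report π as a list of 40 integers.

π[0] = 0
j=1 s[j]='b': π[1]=1 (border 'b')
j=2 s[j]='a': k: 1→0; π[2]=0 (border '')
j=3 s[j]='a': π[3]=0 (border '')
j=4 s[j]='b': π[4]=1 (border 'b')
j=5 s[j]='a': k: 1→0; π[5]=0 (border '')
j=6 s[j]='b': π[6]=1 (border 'b')
j=7 s[j]='b': π[7]=2 (border 'bb')
j=8 s[j]='b': k: 2→1; π[8]=2 (border 'bb')
j=9 s[j]='a': π[9]=3 (border 'bba')
j=10 s[j]='a': π[10]=4 (border 'bbaa')
j=11 s[j]='b': π[11]=5 (border 'bbaab')
j=12 s[j]='b': k: 5→1; π[12]=2 (border 'bb')
j=13 s[j]='a': π[13]=3 (border 'bba')
j=14 s[j]='b': k: 3→0; π[14]=1 (border 'b')
j=15 s[j]='a': k: 1→0; π[15]=0 (border '')
j=16 s[j]='a': π[16]=0 (border '')
j=17 s[j]='b': π[17]=1 (border 'b')
j=18 s[j]='a': k: 1→0; π[18]=0 (border '')
j=19 s[j]='b': π[19]=1 (border 'b')
j=20 s[j]='a': k: 1→0; π[20]=0 (border '')
j=21 s[j]='b': π[21]=1 (border 'b')
j=22 s[j]='a': k: 1→0; π[22]=0 (border '')
j=23 s[j]='b': π[23]=1 (border 'b')
j=24 s[j]='b': π[24]=2 (border 'bb')
j=25 s[j]='a': π[25]=3 (border 'bba')
j=26 s[j]='b': k: 3→0; π[26]=1 (border 'b')
j=27 s[j]='a': k: 1→0; π[27]=0 (border '')
j=28 s[j]='a': π[28]=0 (border '')
j=29 s[j]='b': π[29]=1 (border 'b')
j=30 s[j]='a': k: 1→0; π[30]=0 (border '')
j=31 s[j]='a': π[31]=0 (border '')
j=32 s[j]='a': π[32]=0 (border '')
j=33 s[j]='a': π[33]=0 (border '')
j=34 s[j]='a': π[34]=0 (border '')
j=35 s[j]='a': π[35]=0 (border '')
j=36 s[j]='b': π[36]=1 (border 'b')
j=37 s[j]='b': π[37]=2 (border 'bb')
j=38 s[j]='a': π[38]=3 (border 'bba')
j=39 s[j]='b': k: 3→0; π[39]=1 (border 'b')

[0, 1, 0, 0, 1, 0, 1, 2, 2, 3, 4, 5, 2, 3, 1, 0, 0, 1, 0, 1, 0, 1, 0, 1, 2, 3, 1, 0, 0, 1, 0, 0, 0, 0, 0, 0, 1, 2, 3, 1]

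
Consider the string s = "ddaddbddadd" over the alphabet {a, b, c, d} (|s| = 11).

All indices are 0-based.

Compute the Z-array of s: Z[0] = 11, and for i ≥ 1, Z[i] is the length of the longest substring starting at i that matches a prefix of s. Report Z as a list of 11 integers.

Z[0]=11
i=1: i≥r, start 0; Z[1]=1 scan→box=[1,2)
i=2: i≥r, start 0; Z[2]=0
i=3: i≥r, start 0; Z[3]=2 scan→box=[3,5)
i=4: min(r-i=1, Z[1]=1)=1; Z[4]=1
i=5: i≥r, start 0; Z[5]=0
i=6: i≥r, start 0; Z[6]=5 scan→box=[6,11)
i=7: min(r-i=4, Z[1]=1)=1; Z[7]=1
i=8: min(r-i=3, Z[2]=0)=0; Z[8]=0
i=9: min(r-i=2, Z[3]=2)=2; Z[9]=2
i=10: min(r-i=1, Z[4]=1)=1; Z[10]=1

[11, 1, 0, 2, 1, 0, 5, 1, 0, 2, 1]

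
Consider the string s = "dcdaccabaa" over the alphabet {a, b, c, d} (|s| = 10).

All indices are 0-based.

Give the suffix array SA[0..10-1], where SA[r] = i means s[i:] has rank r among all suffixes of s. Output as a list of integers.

[9, 8, 6, 3, 7, 5, 4, 1, 2, 0]

rank→(start, suffix):
  0 → (9, 'a')
  1 → (8, 'aa')
  2 → (6, 'abaa')
  3 → (3, 'accabaa')
  4 → (7, 'baa')
  5 → (5, 'cabaa')
  6 → (4, 'ccabaa')
  7 → (1, 'cdaccabaa')
  8 → (2, 'daccabaa')
  9 → (0, 'dcdaccabaa')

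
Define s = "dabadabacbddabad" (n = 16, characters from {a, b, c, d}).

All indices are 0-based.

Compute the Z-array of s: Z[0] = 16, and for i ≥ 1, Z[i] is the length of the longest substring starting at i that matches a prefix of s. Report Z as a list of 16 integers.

[16, 0, 0, 0, 4, 0, 0, 0, 0, 0, 1, 5, 0, 0, 0, 1]

Z[0]=16
i=1: fresh scan; Z[1]=0
i=2: fresh scan; Z[2]=0
i=3: fresh scan; Z[3]=0
i=4: fresh scan; Z[4]=4 grow→box=[4,8)
i=5: min(r-i=3, Z[1]=0)=0; Z[5]=0
i=6: min(r-i=2, Z[2]=0)=0; Z[6]=0
i=7: min(r-i=1, Z[3]=0)=0; Z[7]=0
i=8: fresh scan; Z[8]=0
i=9: fresh scan; Z[9]=0
i=10: fresh scan; Z[10]=1 grow→box=[10,11)
i=11: fresh scan; Z[11]=5 grow→box=[11,16)
i=12: min(r-i=4, Z[1]=0)=0; Z[12]=0
i=13: min(r-i=3, Z[2]=0)=0; Z[13]=0
i=14: min(r-i=2, Z[3]=0)=0; Z[14]=0
i=15: min(r-i=1, Z[4]=4)=1; Z[15]=1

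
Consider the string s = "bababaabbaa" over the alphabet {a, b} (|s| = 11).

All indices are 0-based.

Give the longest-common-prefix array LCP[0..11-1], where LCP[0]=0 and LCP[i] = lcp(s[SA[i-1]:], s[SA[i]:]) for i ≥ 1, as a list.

[0, 1, 2, 1, 3, 2, 0, 3, 2, 4, 1]

rank→(start, suffix):
  0 → (10, 'a')
  1 → (9, 'aa')
  2 → (5, 'aabbaa')
  3 → (3, 'abaabbaa')
  4 → (1, 'ababaabbaa')
  5 → (6, 'abbaa')
  6 → (8, 'baa')
  7 → (4, 'baabbaa')
  8 → (2, 'babaabbaa')
  9 → (0, 'bababaabbaa')
  10 → (7, 'bbaa')

SA = [10, 9, 5, 3, 1, 6, 8, 4, 2, 0, 7]
[i] adj suffixes → lcp
  [1] 10/9 → 1 ('a')
  [2] 9/5 → 2 ('aa')
  [3] 5/3 → 1 ('a')
  [4] 3/1 → 3 ('aba')
  [5] 1/6 → 2 ('ab')
  [6] 6/8 → 0 ('')
  [7] 8/4 → 3 ('baa')
  [8] 4/2 → 2 ('ba')
  [9] 2/0 → 4 ('baba')
  [10] 0/7 → 1 ('b')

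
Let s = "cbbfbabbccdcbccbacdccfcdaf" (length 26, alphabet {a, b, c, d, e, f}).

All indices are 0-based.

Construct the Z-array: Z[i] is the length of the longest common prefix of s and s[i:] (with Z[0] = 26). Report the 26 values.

Z[0]=26
i=1: outside box; Z[1]=0
i=2: outside box; Z[2]=0
i=3: outside box; Z[3]=0
i=4: outside box; Z[4]=0
i=5: outside box; Z[5]=0
i=6: outside box; Z[6]=0
i=7: outside box; Z[7]=0
i=8: outside box; Z[8]=1 grow→box=[8,9)
i=9: outside box; Z[9]=1 grow→box=[9,10)
i=10: outside box; Z[10]=0
i=11: outside box; Z[11]=2 grow→box=[11,13)
i=12: min(r-i=1, Z[1]=0)=0; Z[12]=0
i=13: outside box; Z[13]=1 grow→box=[13,14)
i=14: outside box; Z[14]=2 grow→box=[14,16)
i=15: min(r-i=1, Z[1]=0)=0; Z[15]=0
i=16: outside box; Z[16]=0
i=17: outside box; Z[17]=1 grow→box=[17,18)
i=18: outside box; Z[18]=0
i=19: outside box; Z[19]=1 grow→box=[19,20)
i=20: outside box; Z[20]=1 grow→box=[20,21)
i=21: outside box; Z[21]=0
i=22: outside box; Z[22]=1 grow→box=[22,23)
i=23: outside box; Z[23]=0
i=24: outside box; Z[24]=0
i=25: outside box; Z[25]=0

[26, 0, 0, 0, 0, 0, 0, 0, 1, 1, 0, 2, 0, 1, 2, 0, 0, 1, 0, 1, 1, 0, 1, 0, 0, 0]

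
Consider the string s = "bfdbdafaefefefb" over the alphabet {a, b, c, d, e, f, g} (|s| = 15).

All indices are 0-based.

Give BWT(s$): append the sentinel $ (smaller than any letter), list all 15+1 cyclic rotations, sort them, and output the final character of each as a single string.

rank  rotation          last
    0  $bfdbdafaefefefb  b
    1  aefefefb$bfdbdaf  f
    2  afaefefefb$bfdbd  d
    3  b$bfdbdafaefefef  f
    4  bdafaefefefb$bfd  d
    5  bfdbdafaefefefb$  $
    6  dafaefefefb$bfdb  b
    7  dbdafaefefefb$bf  f
    8  efb$bfdbdafaefef  f
    9  efefb$bfdbdafaef  f
   10  efefefb$bfdbdafa  a
   11  faefefefb$bfdbda  a
   12  fb$bfdbdafaefefe  e
   13  fdbdafaefefefb$b  b
   14  fefb$bfdbdafaefe  e
   15  fefefb$bfdbdafae  e

bfdfd$bfffaaebee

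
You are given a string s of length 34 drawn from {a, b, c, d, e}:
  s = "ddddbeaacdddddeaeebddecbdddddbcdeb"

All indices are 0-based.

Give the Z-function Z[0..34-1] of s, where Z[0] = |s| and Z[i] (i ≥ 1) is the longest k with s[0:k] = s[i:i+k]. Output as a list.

[34, 3, 2, 1, 0, 0, 0, 0, 0, 4, 4, 3, 2, 1, 0, 0, 0, 0, 0, 2, 1, 0, 0, 0, 4, 5, 3, 2, 1, 0, 0, 1, 0, 0]

Z[0]=34
i=1: fresh scan; Z[1]=3 scan→box=[1,4)
i=2: min(r-i=2, Z[1]=3)=2; Z[2]=2
i=3: min(r-i=1, Z[2]=2)=1; Z[3]=1
i=4: fresh scan; Z[4]=0
i=5: fresh scan; Z[5]=0
i=6: fresh scan; Z[6]=0
i=7: fresh scan; Z[7]=0
i=8: fresh scan; Z[8]=0
i=9: fresh scan; Z[9]=4 scan→box=[9,13)
i=10: min(r-i=3, Z[1]=3)=3; Z[10]=4 scan→box=[10,14)
i=11: min(r-i=3, Z[1]=3)=3; Z[11]=3
i=12: min(r-i=2, Z[2]=2)=2; Z[12]=2
i=13: min(r-i=1, Z[3]=1)=1; Z[13]=1
i=14: fresh scan; Z[14]=0
i=15: fresh scan; Z[15]=0
i=16: fresh scan; Z[16]=0
i=17: fresh scan; Z[17]=0
i=18: fresh scan; Z[18]=0
i=19: fresh scan; Z[19]=2 scan→box=[19,21)
i=20: min(r-i=1, Z[1]=3)=1; Z[20]=1
i=21: fresh scan; Z[21]=0
i=22: fresh scan; Z[22]=0
i=23: fresh scan; Z[23]=0
i=24: fresh scan; Z[24]=4 scan→box=[24,28)
i=25: min(r-i=3, Z[1]=3)=3; Z[25]=5 scan→box=[25,30)
i=26: min(r-i=4, Z[1]=3)=3; Z[26]=3
i=27: min(r-i=3, Z[2]=2)=2; Z[27]=2
i=28: min(r-i=2, Z[3]=1)=1; Z[28]=1
i=29: min(r-i=1, Z[4]=0)=0; Z[29]=0
i=30: fresh scan; Z[30]=0
i=31: fresh scan; Z[31]=1 scan→box=[31,32)
i=32: fresh scan; Z[32]=0
i=33: fresh scan; Z[33]=0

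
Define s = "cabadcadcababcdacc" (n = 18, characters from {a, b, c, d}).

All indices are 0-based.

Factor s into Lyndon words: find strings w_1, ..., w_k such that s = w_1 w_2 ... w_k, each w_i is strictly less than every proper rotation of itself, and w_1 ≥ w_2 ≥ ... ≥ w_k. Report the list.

["c", "abadcadc", "ababcdacc"]

emit factor 1: 'c' (i=0, period=1)
emit factor 2: 'abadcadc' (i=1, period=8)
emit factor 3: 'ababcdacc' (i=9, period=9)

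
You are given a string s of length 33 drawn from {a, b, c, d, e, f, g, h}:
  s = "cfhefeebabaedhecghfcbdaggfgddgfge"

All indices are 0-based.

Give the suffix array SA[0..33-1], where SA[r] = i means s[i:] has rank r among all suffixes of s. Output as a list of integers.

[8, 10, 22, 7, 9, 20, 19, 0, 15, 21, 27, 28, 12, 32, 6, 14, 11, 5, 3, 18, 4, 25, 30, 1, 26, 31, 24, 29, 23, 16, 13, 2, 17]

rank | idx | suffix
   0 |   8 | abaedhecghfcbdaggfgddgfge
   1 |  10 | aedhecghfcbdaggfgddgfge
   2 |  22 | aggfgddgfge
   3 |   7 | babaedhecghfcbdaggfgddgfge
   4 |   9 | baedhecghfcbdaggfgddgfge
   5 |  20 | bdaggfgddgfge
   6 |  19 | cbdaggfgddgfge
   7 |   0 | cfhefeebabaedhecghfcbdaggfgddgfge
   8 |  15 | cghfcbdaggfgddgfge
   9 |  21 | daggfgddgfge
  10 |  27 | ddgfge
  11 |  28 | dgfge
  12 |  12 | dhecghfcbdaggfgddgfge
  13 |  32 | e
  14 |   6 | ebabaedhecghfcbdaggfgddgfge
  15 |  14 | ecghfcbdaggfgddgfge
  16 |  11 | edhecghfcbdaggfgddgfge
  17 |   5 | eebabaedhecghfcbdaggfgddgfge
  18 |   3 | efeebabaedhecghfcbdaggfgddgfge
  19 |  18 | fcbdaggfgddgfge
  20 |   4 | feebabaedhecghfcbdaggfgddgfge
  21 |  25 | fgddgfge
  22 |  30 | fge
  23 |   1 | fhefeebabaedhecghfcbdaggfgddgfge
  24 |  26 | gddgfge
  25 |  31 | ge
  26 |  24 | gfgddgfge
  27 |  29 | gfge
  28 |  23 | ggfgddgfge
  29 |  16 | ghfcbdaggfgddgfge
  30 |  13 | hecghfcbdaggfgddgfge
  31 |   2 | hefeebabaedhecghfcbdaggfgddgfge
  32 |  17 | hfcbdaggfgddgfge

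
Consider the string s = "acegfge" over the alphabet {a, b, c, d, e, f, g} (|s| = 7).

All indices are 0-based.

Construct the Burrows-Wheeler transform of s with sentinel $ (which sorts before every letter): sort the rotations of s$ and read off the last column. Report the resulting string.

rank  rotation  last
    0  $acegfge  e
    1  acegfge$  $
    2  cegfge$a  a
    3  e$acegfg  g
    4  egfge$ac  c
    5  fge$aceg  g
    6  ge$acegf  f
    7  gfge$ace  e

e$agcgfe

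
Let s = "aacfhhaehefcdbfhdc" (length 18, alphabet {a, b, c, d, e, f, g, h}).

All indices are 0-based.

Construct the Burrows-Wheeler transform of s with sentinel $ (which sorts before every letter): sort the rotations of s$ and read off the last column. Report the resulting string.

rank  rotation             last
    0  $aacfhhaehefcdbfhdc  c
    1  aacfhhaehefcdbfhdc$  $
    2  acfhhaehefcdbfhdc$a  a
    3  aehefcdbfhdc$aacfhh  h
    4  bfhdc$aacfhhaehefcd  d
    5  c$aacfhhaehefcdbfhd  d
    6  cdbfhdc$aacfhhaehef  f
    7  cfhhaehefcdbfhdc$aa  a
    8  dbfhdc$aacfhhaehefc  c
    9  dc$aacfhhaehefcdbfh  h
   10  efcdbfhdc$aacfhhaeh  h
   11  ehefcdbfhdc$aacfhha  a
   12  fcdbfhdc$aacfhhaehe  e
   13  fhdc$aacfhhaehefcdb  b
   14  fhhaehefcdbfhdc$aac  c
   15  haehefcdbfhdc$aacfh  h
   16  hdc$aacfhhaehefcdbf  f
   17  hefcdbfhdc$aacfhhae  e
   18  hhaehefcdbfhdc$aacf  f

c$ahddfachhaebchfef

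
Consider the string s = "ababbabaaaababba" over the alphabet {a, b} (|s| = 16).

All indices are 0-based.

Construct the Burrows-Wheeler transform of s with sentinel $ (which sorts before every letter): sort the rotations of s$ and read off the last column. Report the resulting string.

rank  rotation           last
    0  $ababbabaaaababba  a
    1  a$ababbabaaaababb  b
    2  aaaababba$ababbab  b
    3  aaababba$ababbaba  a
    4  aababba$ababbabaa  a
    5  abaaaababba$ababb  b
    6  ababba$ababbabaaa  a
    7  ababbabaaaababba$  $
    8  abba$ababbabaaaab  b
    9  abbabaaaababba$ab  b
   10  ba$ababbabaaaabab  b
   11  baaaababba$ababba  a
   12  babaaaababba$abab  b
   13  babba$ababbabaaaa  a
   14  babbabaaaababba$a  a
   15  bba$ababbabaaaaba  a
   16  bbabaaaababba$aba  a

abbaaba$bbbabaaaa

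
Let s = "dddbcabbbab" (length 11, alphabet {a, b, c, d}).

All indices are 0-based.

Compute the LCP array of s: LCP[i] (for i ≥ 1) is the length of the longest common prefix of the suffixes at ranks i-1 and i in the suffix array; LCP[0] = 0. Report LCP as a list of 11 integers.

[0, 2, 0, 1, 1, 2, 1, 0, 0, 1, 2]

rank | idx | suffix
   0 |   9 | ab
   1 |   5 | abbbab
   2 |  10 | b
   3 |   8 | bab
   4 |   7 | bbab
   5 |   6 | bbbab
   6 |   3 | bcabbbab
   7 |   4 | cabbbab
   8 |   2 | dbcabbbab
   9 |   1 | ddbcabbbab
  10 |   0 | dddbcabbbab

SA = [9, 5, 10, 8, 7, 6, 3, 4, 2, 1, 0]
rank  pair      lcp
   1  s[9:],s[5:]  2  'ab'
   2  s[5:],s[10:]  0  ''
   3  s[10:],s[8:]  1  'b'
   4  s[8:],s[7:]  1  'b'
   5  s[7:],s[6:]  2  'bb'
   6  s[6:],s[3:]  1  'b'
   7  s[3:],s[4:]  0  ''
   8  s[4:],s[2:]  0  ''
   9  s[2:],s[1:]  1  'd'
  10  s[1:],s[0:]  2  'dd'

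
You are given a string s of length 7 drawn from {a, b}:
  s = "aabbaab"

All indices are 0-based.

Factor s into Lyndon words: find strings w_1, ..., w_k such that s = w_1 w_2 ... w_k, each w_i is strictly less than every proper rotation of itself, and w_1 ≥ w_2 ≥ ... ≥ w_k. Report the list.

emit factor 1: 'aabb' (i=0, period=4)
emit factor 2: 'aab' (i=4, period=3)

["aabb", "aab"]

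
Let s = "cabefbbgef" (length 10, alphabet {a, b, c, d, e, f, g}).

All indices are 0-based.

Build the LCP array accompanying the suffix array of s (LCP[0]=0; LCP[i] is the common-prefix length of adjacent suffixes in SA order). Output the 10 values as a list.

rank→(start, suffix):
  0 → (1, 'abefbbgef')
  1 → (5, 'bbgef')
  2 → (2, 'befbbgef')
  3 → (6, 'bgef')
  4 → (0, 'cabefbbgef')
  5 → (8, 'ef')
  6 → (3, 'efbbgef')
  7 → (9, 'f')
  8 → (4, 'fbbgef')
  9 → (7, 'gef')

SA = [1, 5, 2, 6, 0, 8, 3, 9, 4, 7]
i: (SA[i-1],SA[i]) lcp shared
  1: (1,5) 0 ''
  2: (5,2) 1 'b'
  3: (2,6) 1 'b'
  4: (6,0) 0 ''
  5: (0,8) 0 ''
  6: (8,3) 2 'ef'
  7: (3,9) 0 ''
  8: (9,4) 1 'f'
  9: (4,7) 0 ''

[0, 0, 1, 1, 0, 0, 2, 0, 1, 0]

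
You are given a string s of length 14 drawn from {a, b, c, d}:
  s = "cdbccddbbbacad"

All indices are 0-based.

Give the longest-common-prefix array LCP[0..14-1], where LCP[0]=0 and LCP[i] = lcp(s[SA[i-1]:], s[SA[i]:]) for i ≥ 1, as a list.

[0, 1, 0, 1, 2, 1, 0, 1, 1, 2, 0, 1, 2, 1]

rank→(start, suffix):
  0 → (10, 'acad')
  1 → (12, 'ad')
  2 → (9, 'bacad')
  3 → (8, 'bbacad')
  4 → (7, 'bbbacad')
  5 → (2, 'bccddbbbacad')
  6 → (11, 'cad')
  7 → (3, 'ccddbbbacad')
  8 → (0, 'cdbccddbbbacad')
  9 → (4, 'cddbbbacad')
  10 → (13, 'd')
  11 → (6, 'dbbbacad')
  12 → (1, 'dbccddbbbacad')
  13 → (5, 'ddbbbacad')

SA = [10, 12, 9, 8, 7, 2, 11, 3, 0, 4, 13, 6, 1, 5]
i: (SA[i-1],SA[i]) lcp shared
  1: (10,12) 1 'a'
  2: (12,9) 0 ''
  3: (9,8) 1 'b'
  4: (8,7) 2 'bb'
  5: (7,2) 1 'b'
  6: (2,11) 0 ''
  7: (11,3) 1 'c'
  8: (3,0) 1 'c'
  9: (0,4) 2 'cd'
  10: (4,13) 0 ''
  11: (13,6) 1 'd'
  12: (6,1) 2 'db'
  13: (1,5) 1 'd'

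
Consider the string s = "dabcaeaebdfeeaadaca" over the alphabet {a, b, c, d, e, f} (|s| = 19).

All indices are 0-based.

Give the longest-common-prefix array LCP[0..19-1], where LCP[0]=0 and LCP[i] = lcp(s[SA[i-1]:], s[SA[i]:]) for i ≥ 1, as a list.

[0, 1, 1, 1, 1, 1, 2, 0, 1, 0, 2, 0, 2, 1, 0, 2, 1, 1, 0]

rank | idx | suffix
   0 |  18 | a
   1 |  13 | aadaca
   2 |   1 | abcaeaebdfeeaadaca
   3 |  16 | aca
   4 |  14 | adaca
   5 |   4 | aeaebdfeeaadaca
   6 |   6 | aebdfeeaadaca
   7 |   2 | bcaeaebdfeeaadaca
   8 |   8 | bdfeeaadaca
   9 |  17 | ca
  10 |   3 | caeaebdfeeaadaca
  11 |   0 | dabcaeaebdfeeaadaca
  12 |  15 | daca
  13 |   9 | dfeeaadaca
  14 |  12 | eaadaca
  15 |   5 | eaebdfeeaadaca
  16 |   7 | ebdfeeaadaca
  17 |  11 | eeaadaca
  18 |  10 | feeaadaca

SA = [18, 13, 1, 16, 14, 4, 6, 2, 8, 17, 3, 0, 15, 9, 12, 5, 7, 11, 10]
rank  pair      lcp
   1  s[18:],s[13:]  1  'a'
   2  s[13:],s[1:]  1  'a'
   3  s[1:],s[16:]  1  'a'
   4  s[16:],s[14:]  1  'a'
   5  s[14:],s[4:]  1  'a'
   6  s[4:],s[6:]  2  'ae'
   7  s[6:],s[2:]  0  ''
   8  s[2:],s[8:]  1  'b'
   9  s[8:],s[17:]  0  ''
  10  s[17:],s[3:]  2  'ca'
  11  s[3:],s[0:]  0  ''
  12  s[0:],s[15:]  2  'da'
  13  s[15:],s[9:]  1  'd'
  14  s[9:],s[12:]  0  ''
  15  s[12:],s[5:]  2  'ea'
  16  s[5:],s[7:]  1  'e'
  17  s[7:],s[11:]  1  'e'
  18  s[11:],s[10:]  0  ''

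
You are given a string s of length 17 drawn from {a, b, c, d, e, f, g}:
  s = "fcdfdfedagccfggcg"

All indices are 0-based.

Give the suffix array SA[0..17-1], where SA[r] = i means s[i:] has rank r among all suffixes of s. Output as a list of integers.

sorted suffixes:
  #0 SA[0]=8  'agccfggcg'
  #1 SA[1]=10  'ccfggcg'
  #2 SA[2]=1  'cdfdfedagccfggcg'
  #3 SA[3]=11  'cfggcg'
  #4 SA[4]=15  'cg'
  #5 SA[5]=7  'dagccfggcg'
  #6 SA[6]=2  'dfdfedagccfggcg'
  #7 SA[7]=4  'dfedagccfggcg'
  #8 SA[8]=6  'edagccfggcg'
  #9 SA[9]=0  'fcdfdfedagccfggcg'
  #10 SA[10]=3  'fdfedagccfggcg'
  #11 SA[11]=5  'fedagccfggcg'
  #12 SA[12]=12  'fggcg'
  #13 SA[13]=16  'g'
  #14 SA[14]=9  'gccfggcg'
  #15 SA[15]=14  'gcg'
  #16 SA[16]=13  'ggcg'

[8, 10, 1, 11, 15, 7, 2, 4, 6, 0, 3, 5, 12, 16, 9, 14, 13]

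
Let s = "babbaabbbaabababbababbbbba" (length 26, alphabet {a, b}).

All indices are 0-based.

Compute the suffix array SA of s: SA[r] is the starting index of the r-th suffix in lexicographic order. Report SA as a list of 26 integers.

[25, 9, 4, 10, 12, 17, 1, 14, 5, 19, 24, 8, 3, 11, 16, 0, 13, 18, 23, 7, 2, 15, 22, 6, 21, 20]

rank→(start, suffix):
  0 → (25, 'a')
  1 → (9, 'aabababbababbbbba')
  2 → (4, 'aabbbaabababbababbbbba')
  3 → (10, 'abababbababbbbba')
  4 → (12, 'ababbababbbbba')
  5 → (17, 'ababbbbba')
  6 → (1, 'abbaabbbaabababbababbbbba')
  7 → (14, 'abbababbbbba')
  8 → (5, 'abbbaabababbababbbbba')
  9 → (19, 'abbbbba')
  10 → (24, 'ba')
  11 → (8, 'baabababbababbbbba')
  12 → (3, 'baabbbaabababbababbbbba')
  13 → (11, 'bababbababbbbba')
  14 → (16, 'bababbbbba')
  15 → (0, 'babbaabbbaabababbababbbbba')
  16 → (13, 'babbababbbbba')
  17 → (18, 'babbbbba')
  18 → (23, 'bba')
  19 → (7, 'bbaabababbababbbbba')
  20 → (2, 'bbaabbbaabababbababbbbba')
  21 → (15, 'bbababbbbba')
  22 → (22, 'bbba')
  23 → (6, 'bbbaabababbababbbbba')
  24 → (21, 'bbbba')
  25 → (20, 'bbbbba')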